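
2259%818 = 623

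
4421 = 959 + 3462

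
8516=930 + 7586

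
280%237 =43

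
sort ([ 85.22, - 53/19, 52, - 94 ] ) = [-94,-53/19, 52 , 85.22] 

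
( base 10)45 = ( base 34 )1B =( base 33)1c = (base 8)55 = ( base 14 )33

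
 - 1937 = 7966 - 9903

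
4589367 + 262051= 4851418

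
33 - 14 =19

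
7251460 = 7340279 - 88819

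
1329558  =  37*35934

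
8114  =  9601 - 1487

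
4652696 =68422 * 68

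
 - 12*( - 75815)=909780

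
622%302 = 18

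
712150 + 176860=889010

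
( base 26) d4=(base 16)156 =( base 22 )FC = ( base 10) 342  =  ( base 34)a2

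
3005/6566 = 3005/6566 = 0.46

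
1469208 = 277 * 5304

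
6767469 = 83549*81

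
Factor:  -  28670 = -2^1*5^1*47^1 *61^1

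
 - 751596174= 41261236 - 792857410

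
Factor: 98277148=2^2*173^1*142019^1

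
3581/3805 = 3581/3805  =  0.94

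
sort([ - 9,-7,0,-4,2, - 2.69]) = [-9, - 7,  -  4 , - 2.69,0,2]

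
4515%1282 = 669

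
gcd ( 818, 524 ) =2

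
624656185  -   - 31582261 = 656238446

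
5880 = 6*980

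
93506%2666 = 196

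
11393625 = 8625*1321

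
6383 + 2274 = 8657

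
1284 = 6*214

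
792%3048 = 792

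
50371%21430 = 7511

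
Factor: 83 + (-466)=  - 383 = -383^1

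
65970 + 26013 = 91983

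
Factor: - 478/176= - 239/88 = -2^(  -  3)*11^( - 1) *239^1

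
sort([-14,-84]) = [ - 84, - 14]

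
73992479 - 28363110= 45629369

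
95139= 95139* 1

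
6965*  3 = 20895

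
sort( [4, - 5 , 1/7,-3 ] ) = [ - 5, - 3, 1/7,4 ] 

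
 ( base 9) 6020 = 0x1128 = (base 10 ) 4392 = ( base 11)3333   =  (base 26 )6co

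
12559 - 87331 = - 74772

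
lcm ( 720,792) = 7920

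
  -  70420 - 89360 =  - 159780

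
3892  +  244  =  4136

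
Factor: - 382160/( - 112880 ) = 83^( - 1)*281^1 = 281/83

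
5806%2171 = 1464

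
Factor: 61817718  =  2^1*3^1*1051^1*9803^1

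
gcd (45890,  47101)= 1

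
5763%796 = 191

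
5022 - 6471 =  - 1449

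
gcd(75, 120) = 15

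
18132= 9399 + 8733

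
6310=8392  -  2082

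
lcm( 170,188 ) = 15980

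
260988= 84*3107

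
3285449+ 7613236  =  10898685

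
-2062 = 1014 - 3076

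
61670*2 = 123340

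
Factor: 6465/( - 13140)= -2^(-2 )*3^( - 1 )*73^( - 1)*431^1 = - 431/876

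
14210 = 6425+7785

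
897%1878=897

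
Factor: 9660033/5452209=1073337/605801 = 3^1 * 7^( -1)*37^ (- 1 )  *2339^( - 1 )*357779^1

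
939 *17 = 15963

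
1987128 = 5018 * 396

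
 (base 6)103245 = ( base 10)8525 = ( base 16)214D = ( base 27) BIK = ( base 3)102200202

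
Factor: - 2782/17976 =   -  2^( - 2 )*3^( - 1) * 7^ (-1 ) * 13^1  =  - 13/84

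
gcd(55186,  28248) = 2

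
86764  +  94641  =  181405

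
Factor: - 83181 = - 3^1*7^1 * 17^1* 233^1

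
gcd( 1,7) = 1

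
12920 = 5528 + 7392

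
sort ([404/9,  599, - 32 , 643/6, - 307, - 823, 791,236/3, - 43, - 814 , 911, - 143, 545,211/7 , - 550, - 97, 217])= [ - 823 , - 814,- 550, - 307, - 143, - 97, - 43, - 32,211/7, 404/9,  236/3,  643/6,217, 545,  599,791,911]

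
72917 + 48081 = 120998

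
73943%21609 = 9116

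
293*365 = 106945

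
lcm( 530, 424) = 2120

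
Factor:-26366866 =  - 2^1*37^1*587^1*607^1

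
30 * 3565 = 106950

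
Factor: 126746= 2^1*127^1*499^1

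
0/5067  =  0 = 0.00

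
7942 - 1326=6616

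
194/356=97/178 = 0.54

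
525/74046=25/3526 = 0.01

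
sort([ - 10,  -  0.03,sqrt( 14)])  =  [ - 10, - 0.03, sqrt (14 ) ]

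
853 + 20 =873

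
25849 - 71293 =-45444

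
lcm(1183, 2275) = 29575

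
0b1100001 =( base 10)97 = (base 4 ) 1201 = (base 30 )37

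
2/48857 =2/48857 = 0.00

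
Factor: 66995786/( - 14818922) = -11^1*13^1 * 19^1*101^( - 1 )*12329^1*73361^( - 1 ) = - 33497893/7409461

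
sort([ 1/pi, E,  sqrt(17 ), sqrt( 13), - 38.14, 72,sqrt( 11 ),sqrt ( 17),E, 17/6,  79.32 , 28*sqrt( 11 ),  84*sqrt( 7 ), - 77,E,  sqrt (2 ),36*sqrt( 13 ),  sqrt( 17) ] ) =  [ - 77, - 38.14,1/pi , sqrt( 2) , E,  E, E,17/6,sqrt(11 ), sqrt( 13), sqrt( 17 ),sqrt(17),sqrt( 17), 72, 79.32, 28*sqrt( 11), 36*sqrt(13 ), 84*sqrt(7)]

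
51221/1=51221 = 51221.00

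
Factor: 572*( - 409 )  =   - 2^2*11^1*13^1 * 409^1 = - 233948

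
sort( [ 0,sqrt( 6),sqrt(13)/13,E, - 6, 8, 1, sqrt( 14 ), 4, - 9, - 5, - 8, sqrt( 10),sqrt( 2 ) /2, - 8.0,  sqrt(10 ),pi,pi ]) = [ - 9, - 8, - 8.0, - 6,-5,0,sqrt( 13 ) /13,sqrt (2 ) /2,1, sqrt( 6) , E,pi,pi,sqrt(10), sqrt( 10),sqrt (14),4,8] 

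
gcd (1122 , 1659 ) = 3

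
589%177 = 58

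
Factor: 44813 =41^1*1093^1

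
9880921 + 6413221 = 16294142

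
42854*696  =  29826384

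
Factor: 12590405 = 5^1*2518081^1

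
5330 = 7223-1893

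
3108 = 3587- 479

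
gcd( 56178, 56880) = 18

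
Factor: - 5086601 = -13^1*373^1*1049^1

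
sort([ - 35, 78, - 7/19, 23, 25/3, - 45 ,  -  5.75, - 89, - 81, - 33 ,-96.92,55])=[ - 96.92, - 89, - 81, - 45, - 35,-33,-5.75, - 7/19, 25/3, 23, 55, 78]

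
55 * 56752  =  3121360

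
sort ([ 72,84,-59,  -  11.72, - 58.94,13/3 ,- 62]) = [ - 62,-59, - 58.94,-11.72 , 13/3,72,84]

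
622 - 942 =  - 320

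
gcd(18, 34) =2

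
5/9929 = 5/9929 = 0.00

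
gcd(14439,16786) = 1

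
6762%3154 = 454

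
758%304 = 150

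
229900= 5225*44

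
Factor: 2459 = 2459^1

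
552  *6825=3767400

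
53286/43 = 53286/43 = 1239.21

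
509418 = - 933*(-546 ) 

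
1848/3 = 616 = 616.00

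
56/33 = 1+23/33 = 1.70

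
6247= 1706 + 4541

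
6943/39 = 178 + 1/39=178.03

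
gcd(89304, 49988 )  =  4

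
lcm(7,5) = 35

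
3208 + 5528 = 8736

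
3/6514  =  3/6514 = 0.00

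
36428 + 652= 37080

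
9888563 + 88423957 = 98312520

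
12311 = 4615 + 7696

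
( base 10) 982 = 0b1111010110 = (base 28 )172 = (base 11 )813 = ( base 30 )12M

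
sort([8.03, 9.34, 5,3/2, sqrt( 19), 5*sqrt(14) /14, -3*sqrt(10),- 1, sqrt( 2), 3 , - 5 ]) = [ - 3*sqrt( 10 ), - 5 ,  -  1, 5*sqrt(14 )/14, sqrt(2),3/2, 3,sqrt(19 ),  5, 8.03, 9.34 ] 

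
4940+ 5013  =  9953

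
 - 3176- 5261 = -8437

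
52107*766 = 39913962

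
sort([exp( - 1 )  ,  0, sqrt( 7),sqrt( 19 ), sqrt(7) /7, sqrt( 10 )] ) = [ 0,exp(-1 ) , sqrt (7)/7, sqrt(7 ),  sqrt( 10 ),sqrt(19)] 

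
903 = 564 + 339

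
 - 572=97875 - 98447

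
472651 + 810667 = 1283318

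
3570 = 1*3570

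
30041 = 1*30041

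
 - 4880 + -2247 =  - 7127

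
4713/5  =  4713/5 = 942.60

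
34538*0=0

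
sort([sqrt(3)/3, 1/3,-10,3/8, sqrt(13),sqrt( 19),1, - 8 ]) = [ - 10, - 8,1/3,3/8,sqrt( 3)/3,  1,sqrt( 13),sqrt(19) ]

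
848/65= 848/65 = 13.05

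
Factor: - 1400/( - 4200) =1/3  =  3^(-1)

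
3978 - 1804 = 2174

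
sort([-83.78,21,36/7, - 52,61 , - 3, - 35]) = [  -  83.78, - 52, - 35, - 3,  36/7,21,61]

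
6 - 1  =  5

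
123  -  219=-96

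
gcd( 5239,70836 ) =1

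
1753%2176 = 1753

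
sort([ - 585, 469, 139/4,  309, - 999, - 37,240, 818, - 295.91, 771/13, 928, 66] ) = [ - 999, - 585,-295.91,  -  37,  139/4, 771/13, 66, 240, 309,469,818, 928] 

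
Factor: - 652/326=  - 2^1 = - 2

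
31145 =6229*5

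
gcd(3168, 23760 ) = 1584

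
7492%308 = 100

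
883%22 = 3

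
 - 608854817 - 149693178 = - 758547995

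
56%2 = 0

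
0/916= 0= 0.00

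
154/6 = 25 + 2/3=25.67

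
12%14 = 12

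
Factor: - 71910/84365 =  - 306/359 =- 2^1*3^2 *17^1*359^ ( - 1 )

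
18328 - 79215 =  - 60887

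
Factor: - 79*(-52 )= 2^2*13^1*79^1 = 4108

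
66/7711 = 6/701  =  0.01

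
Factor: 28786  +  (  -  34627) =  -5841 = - 3^2*11^1*59^1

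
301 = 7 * 43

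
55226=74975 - 19749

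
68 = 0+68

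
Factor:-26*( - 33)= 858 = 2^1*3^1*11^1 * 13^1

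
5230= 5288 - 58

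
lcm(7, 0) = 0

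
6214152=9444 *658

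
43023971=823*52277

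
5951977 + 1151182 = 7103159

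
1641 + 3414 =5055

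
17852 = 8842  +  9010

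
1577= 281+1296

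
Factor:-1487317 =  - 13^1*191^1 * 599^1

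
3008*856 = 2574848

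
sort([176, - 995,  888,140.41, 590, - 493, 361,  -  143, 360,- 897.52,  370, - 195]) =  [ - 995, - 897.52, - 493,-195, - 143,  140.41,176, 360 , 361,370,590,888 ]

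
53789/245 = 219  +  134/245 = 219.55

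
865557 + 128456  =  994013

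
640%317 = 6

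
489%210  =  69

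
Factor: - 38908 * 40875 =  - 1590364500 =- 2^2*3^1*5^3 * 71^1  *109^1* 137^1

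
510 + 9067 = 9577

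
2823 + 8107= 10930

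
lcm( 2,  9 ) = 18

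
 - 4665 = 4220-8885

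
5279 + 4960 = 10239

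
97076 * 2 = 194152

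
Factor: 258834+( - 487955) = - 19^1 *31^1*389^1 = -  229121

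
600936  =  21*28616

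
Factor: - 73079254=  - 2^1 * 36539627^1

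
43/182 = 43/182 = 0.24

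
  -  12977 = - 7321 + -5656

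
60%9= 6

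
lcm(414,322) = 2898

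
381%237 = 144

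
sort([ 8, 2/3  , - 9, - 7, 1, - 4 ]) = [ - 9, - 7, - 4, 2/3, 1, 8 ] 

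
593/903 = 593/903 = 0.66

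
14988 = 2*7494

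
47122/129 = 365 + 37/129 = 365.29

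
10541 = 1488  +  9053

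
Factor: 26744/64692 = 6686/16173 = 2^1 * 3^( - 3)*599^( - 1 )*3343^1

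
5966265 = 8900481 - 2934216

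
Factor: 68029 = 13^1 * 5233^1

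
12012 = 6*2002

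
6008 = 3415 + 2593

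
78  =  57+21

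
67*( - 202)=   -  13534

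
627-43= 584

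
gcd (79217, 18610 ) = 1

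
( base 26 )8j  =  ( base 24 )9B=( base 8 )343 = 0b11100011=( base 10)227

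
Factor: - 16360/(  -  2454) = 20/3 = 2^2*3^(  -  1)*5^1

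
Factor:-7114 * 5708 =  - 40606712 = - 2^3*1427^1*3557^1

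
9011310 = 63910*141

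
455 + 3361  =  3816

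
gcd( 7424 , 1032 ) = 8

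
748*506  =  378488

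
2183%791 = 601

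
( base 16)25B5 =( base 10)9653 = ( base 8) 22665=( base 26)E77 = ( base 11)7286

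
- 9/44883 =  - 1/4987 = -0.00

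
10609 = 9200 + 1409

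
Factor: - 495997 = -89^1*5573^1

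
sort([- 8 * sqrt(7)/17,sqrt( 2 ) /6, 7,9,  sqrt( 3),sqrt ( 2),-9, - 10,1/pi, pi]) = [-10,-9, - 8*sqrt( 7)/17,sqrt( 2 ) /6, 1/pi , sqrt( 2),sqrt( 3 )  ,  pi,7,  9] 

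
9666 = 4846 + 4820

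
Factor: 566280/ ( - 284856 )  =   - 165/83= -3^1 * 5^1*11^1*83^(- 1) 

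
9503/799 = 559/47 = 11.89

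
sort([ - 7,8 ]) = [ - 7, 8] 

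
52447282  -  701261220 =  - 648813938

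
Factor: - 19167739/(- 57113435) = 5^( - 1)*37^1*1321^(-1 ) *8647^( - 1 )*518047^1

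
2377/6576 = 2377/6576 = 0.36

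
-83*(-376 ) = 31208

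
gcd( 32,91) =1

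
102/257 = 102/257 = 0.40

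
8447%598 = 75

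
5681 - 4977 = 704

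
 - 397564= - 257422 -140142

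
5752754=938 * 6133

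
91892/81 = 1134  +  38/81 = 1134.47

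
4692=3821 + 871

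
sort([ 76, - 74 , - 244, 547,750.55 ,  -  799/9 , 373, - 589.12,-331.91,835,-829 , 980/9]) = [-829 , - 589.12,-331.91  ,  -  244,  -  799/9,-74, 76,980/9,373 , 547 , 750.55, 835]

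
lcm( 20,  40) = 40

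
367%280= 87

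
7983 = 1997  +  5986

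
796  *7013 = 5582348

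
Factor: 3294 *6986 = 23011884 = 2^2*3^3*7^1*61^1*499^1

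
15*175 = 2625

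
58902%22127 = 14648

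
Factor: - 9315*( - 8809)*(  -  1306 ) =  - 2^1*3^4*5^1*23^2*  383^1*653^1 = - 107164920510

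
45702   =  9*5078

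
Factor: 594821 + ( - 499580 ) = 95241= 3^1*53^1 * 599^1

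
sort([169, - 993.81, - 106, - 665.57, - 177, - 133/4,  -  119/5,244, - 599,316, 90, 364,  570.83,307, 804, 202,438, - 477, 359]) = [ - 993.81, - 665.57, - 599, -477, - 177,  -  106, - 133/4,-119/5, 90,  169, 202, 244, 307,316, 359,364, 438, 570.83,804 ]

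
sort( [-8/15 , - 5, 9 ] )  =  [-5, - 8/15  ,  9 ]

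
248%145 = 103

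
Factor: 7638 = 2^1*3^1*19^1*67^1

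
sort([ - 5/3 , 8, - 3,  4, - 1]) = [  -  3, - 5/3 , - 1,4,8 ] 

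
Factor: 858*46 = 2^2*3^1 * 11^1*13^1*23^1  =  39468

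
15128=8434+6694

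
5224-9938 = - 4714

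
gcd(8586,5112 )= 18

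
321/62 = 5 + 11/62 =5.18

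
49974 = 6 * 8329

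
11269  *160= 1803040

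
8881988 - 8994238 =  - 112250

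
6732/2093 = 6732/2093 =3.22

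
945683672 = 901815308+43868364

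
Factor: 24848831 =7^2*507119^1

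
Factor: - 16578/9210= - 9/5 = - 3^2*5^( - 1)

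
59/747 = 59/747 = 0.08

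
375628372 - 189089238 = 186539134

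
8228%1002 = 212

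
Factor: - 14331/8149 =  - 51/29 = - 3^1 * 17^1*29^ ( - 1 ) 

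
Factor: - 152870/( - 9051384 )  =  76435/4525692 = 2^( - 2)*3^( -1)* 5^1*37^ ( - 1)*10193^( - 1)*15287^1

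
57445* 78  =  4480710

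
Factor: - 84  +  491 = 407 = 11^1*37^1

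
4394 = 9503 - 5109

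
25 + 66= 91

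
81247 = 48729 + 32518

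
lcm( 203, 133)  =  3857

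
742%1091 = 742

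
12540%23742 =12540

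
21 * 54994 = 1154874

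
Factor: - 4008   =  -2^3*3^1*167^1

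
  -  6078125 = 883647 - 6961772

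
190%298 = 190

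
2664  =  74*36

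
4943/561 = 4943/561 = 8.81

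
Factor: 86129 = 43^1*2003^1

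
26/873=26/873= 0.03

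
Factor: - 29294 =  - 2^1 * 97^1*151^1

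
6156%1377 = 648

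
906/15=60 + 2/5 = 60.40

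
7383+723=8106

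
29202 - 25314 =3888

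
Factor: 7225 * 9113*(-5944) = -391361430200  =  - 2^3*5^2*13^1*17^2*701^1*743^1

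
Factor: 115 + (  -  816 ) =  -701 =- 701^1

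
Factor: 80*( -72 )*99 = -570240=-  2^7*3^4*5^1*11^1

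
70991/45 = 70991/45= 1577.58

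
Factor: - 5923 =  - 5923^1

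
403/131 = 3 + 10/131 = 3.08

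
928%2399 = 928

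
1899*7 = 13293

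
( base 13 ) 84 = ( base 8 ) 154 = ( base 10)108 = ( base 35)33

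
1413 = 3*471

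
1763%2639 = 1763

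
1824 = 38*48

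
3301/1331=2  +  639/1331 = 2.48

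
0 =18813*0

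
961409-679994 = 281415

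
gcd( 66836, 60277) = 7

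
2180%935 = 310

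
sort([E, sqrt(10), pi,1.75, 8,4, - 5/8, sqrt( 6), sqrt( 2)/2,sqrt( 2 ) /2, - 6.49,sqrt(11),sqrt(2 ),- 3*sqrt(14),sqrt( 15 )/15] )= [-3*sqrt(14), - 6.49,- 5/8,sqrt(15 ) /15,sqrt( 2)/2,sqrt( 2 )/2, sqrt( 2 ), 1.75,  sqrt (6),E,pi,sqrt( 10),sqrt(11 ),4, 8] 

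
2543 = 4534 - 1991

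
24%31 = 24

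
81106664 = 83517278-2410614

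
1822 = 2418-596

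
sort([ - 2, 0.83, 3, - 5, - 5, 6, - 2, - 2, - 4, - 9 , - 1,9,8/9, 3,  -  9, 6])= [ - 9, - 9, - 5, - 5, -4, - 2,- 2, - 2,-1, 0.83,8/9, 3, 3,  6,  6,9]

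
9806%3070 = 596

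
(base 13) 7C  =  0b1100111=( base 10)103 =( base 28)3J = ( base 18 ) 5D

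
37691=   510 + 37181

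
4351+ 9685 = 14036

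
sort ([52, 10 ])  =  [10,52]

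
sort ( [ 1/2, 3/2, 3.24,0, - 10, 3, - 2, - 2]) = [-10, - 2, - 2,  0, 1/2, 3/2, 3, 3.24] 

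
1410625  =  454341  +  956284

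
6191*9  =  55719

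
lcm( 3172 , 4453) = 231556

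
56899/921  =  56899/921 = 61.78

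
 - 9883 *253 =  - 2500399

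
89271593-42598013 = 46673580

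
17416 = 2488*7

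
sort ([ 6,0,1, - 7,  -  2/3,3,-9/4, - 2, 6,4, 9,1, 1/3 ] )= [ -7,  -  9/4, - 2, - 2/3 , 0,1/3,1 , 1,  3,4,6,6,9] 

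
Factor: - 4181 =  - 37^1*113^1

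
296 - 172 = 124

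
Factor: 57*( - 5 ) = -3^1*5^1 * 19^1  =  - 285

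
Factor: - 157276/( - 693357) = 2^2*3^(  -  1)*41^1 * 241^( - 1) = 164/723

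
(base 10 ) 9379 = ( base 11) 7057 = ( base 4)2102203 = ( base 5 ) 300004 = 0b10010010100011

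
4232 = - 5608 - - 9840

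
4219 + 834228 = 838447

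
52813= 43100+9713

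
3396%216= 156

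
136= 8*17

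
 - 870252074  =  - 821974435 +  - 48277639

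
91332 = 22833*4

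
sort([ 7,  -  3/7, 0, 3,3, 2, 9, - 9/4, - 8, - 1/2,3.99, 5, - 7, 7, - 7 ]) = [-8, - 7,- 7,  -  9/4, - 1/2, - 3/7, 0 , 2,  3, 3,3.99,5, 7,7 , 9 ] 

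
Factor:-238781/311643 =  -3^(  -  2) * 31^ ( - 1 )*1117^( - 1)*238781^1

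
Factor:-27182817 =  - 3^3*457^1*2203^1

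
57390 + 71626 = 129016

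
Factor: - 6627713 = -19^1 * 348827^1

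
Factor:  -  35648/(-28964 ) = 2^4*13^( - 1 ) = 16/13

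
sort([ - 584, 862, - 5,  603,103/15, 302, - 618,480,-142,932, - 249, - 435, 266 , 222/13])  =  [-618, - 584,  -  435,-249, - 142,  -  5, 103/15, 222/13,266,302,480, 603 , 862,  932 ]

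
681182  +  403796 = 1084978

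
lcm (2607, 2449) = 80817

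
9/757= 9/757  =  0.01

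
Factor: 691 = 691^1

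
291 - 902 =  - 611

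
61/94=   61/94 = 0.65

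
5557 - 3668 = 1889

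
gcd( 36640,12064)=32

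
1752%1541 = 211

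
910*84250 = 76667500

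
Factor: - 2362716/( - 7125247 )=2^2*3^3* 19^(-1)*47^(-1)*79^(-1) * 101^( - 1) * 131^1 *167^1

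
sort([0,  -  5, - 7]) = [-7, - 5,0 ]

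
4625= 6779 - 2154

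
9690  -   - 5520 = 15210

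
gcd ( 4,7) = 1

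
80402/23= 3495 + 17/23 =3495.74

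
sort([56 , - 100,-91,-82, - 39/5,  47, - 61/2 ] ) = [ - 100, - 91,-82, - 61/2, - 39/5, 47, 56]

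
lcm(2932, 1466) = 2932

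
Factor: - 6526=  - 2^1*13^1*251^1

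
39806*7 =278642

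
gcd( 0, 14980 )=14980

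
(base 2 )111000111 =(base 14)247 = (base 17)19d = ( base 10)455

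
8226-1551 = 6675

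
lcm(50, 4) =100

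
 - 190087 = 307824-497911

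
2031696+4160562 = 6192258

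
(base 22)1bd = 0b1011100011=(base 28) qb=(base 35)L4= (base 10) 739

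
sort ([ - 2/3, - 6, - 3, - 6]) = [  -  6, - 6, - 3, - 2/3] 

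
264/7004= 66/1751=   0.04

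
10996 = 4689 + 6307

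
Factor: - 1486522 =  - 2^1*19^1*39119^1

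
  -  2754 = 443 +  - 3197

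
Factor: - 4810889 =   -  71^1*67759^1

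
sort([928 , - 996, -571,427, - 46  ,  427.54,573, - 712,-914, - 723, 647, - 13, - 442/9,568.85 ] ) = [ -996,- 914, - 723,-712 ,  -  571, - 442/9,- 46 ,-13, 427, 427.54,568.85, 573,  647,928] 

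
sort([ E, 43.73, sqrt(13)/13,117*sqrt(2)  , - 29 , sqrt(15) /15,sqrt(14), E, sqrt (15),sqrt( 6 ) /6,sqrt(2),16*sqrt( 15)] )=[ - 29, sqrt(15)/15,sqrt(13 ) /13,sqrt(6)/6,sqrt(2 ), E,E,sqrt( 14 ), sqrt( 15),43.73,16*sqrt( 15), 117*sqrt(2)]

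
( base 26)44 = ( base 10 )108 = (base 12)90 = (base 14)7a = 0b1101100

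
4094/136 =30  +  7/68 = 30.10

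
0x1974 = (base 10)6516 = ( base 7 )24666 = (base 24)B7C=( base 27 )8p9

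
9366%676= 578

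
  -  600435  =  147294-747729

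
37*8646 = 319902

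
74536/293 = 254 + 114/293 = 254.39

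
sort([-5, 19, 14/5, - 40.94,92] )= [ - 40.94, -5, 14/5,  19, 92]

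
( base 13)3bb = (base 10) 661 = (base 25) 11B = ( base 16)295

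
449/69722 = 449/69722 = 0.01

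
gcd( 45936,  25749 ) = 9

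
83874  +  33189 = 117063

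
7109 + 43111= 50220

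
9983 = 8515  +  1468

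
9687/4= 9687/4 = 2421.75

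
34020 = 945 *36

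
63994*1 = 63994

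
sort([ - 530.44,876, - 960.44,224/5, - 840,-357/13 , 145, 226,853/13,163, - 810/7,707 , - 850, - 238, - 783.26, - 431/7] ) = [ - 960.44, - 850, - 840, - 783.26, - 530.44, - 238,  -  810/7, - 431/7, - 357/13, 224/5, 853/13,145,163 , 226, 707, 876 ] 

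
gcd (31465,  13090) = 35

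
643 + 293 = 936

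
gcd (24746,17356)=2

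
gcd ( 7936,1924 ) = 4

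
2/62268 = 1/31134 = 0.00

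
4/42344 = 1/10586 = 0.00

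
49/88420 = 49/88420 = 0.00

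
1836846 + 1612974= 3449820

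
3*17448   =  52344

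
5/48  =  5/48=0.10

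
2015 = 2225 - 210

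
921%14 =11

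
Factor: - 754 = - 2^1 * 13^1*29^1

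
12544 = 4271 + 8273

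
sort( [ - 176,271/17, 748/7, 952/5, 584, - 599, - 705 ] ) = [-705, - 599, - 176, 271/17,748/7, 952/5,584 ]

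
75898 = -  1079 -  - 76977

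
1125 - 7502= - 6377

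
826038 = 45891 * 18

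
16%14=2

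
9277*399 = 3701523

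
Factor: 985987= 23^1*163^1*263^1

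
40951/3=13650 + 1/3 = 13650.33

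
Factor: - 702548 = -2^2*7^1*11^1*2281^1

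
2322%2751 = 2322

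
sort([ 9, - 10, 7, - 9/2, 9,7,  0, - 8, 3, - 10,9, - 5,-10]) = [ - 10,-10,  -  10, - 8, - 5, - 9/2,0, 3,  7,7,9,9,9]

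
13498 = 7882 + 5616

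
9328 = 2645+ 6683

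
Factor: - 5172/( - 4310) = 6/5 = 2^1*3^1*5^(-1) 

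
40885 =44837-3952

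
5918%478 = 182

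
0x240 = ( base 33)HF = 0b1001000000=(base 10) 576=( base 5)4301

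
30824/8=3853 = 3853.00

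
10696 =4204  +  6492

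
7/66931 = 7/66931 =0.00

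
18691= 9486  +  9205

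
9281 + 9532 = 18813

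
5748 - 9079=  - 3331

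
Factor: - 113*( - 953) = 107689 = 113^1*953^1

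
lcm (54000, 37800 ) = 378000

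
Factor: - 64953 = - 3^2*7^1*1031^1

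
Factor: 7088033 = 569^1*12457^1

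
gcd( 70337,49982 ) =1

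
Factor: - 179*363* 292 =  - 2^2*3^1*11^2*73^1*179^1=- 18973284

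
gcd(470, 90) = 10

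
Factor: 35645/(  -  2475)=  - 7129/495 = -3^( - 2)*5^(-1 )*11^( - 1)*7129^1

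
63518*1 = 63518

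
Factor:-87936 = - 2^7*3^1*229^1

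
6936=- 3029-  -9965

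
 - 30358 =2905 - 33263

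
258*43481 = 11218098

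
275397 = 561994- 286597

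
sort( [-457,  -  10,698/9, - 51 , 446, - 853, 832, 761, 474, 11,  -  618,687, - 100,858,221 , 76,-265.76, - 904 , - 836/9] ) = [ - 904 , - 853, - 618,-457, - 265.76, - 100 ,- 836/9, - 51, - 10,11,  76, 698/9,221, 446 , 474, 687,761,832,  858 ]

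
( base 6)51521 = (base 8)15351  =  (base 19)101b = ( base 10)6889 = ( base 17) 16e4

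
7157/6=7157/6 =1192.83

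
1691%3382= 1691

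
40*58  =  2320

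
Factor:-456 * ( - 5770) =2^4*3^1*5^1*19^1*577^1 =2631120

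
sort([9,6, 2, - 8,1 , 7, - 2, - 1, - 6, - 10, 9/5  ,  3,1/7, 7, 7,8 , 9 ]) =[ - 10, - 8, - 6, -2, - 1 , 1/7,1,9/5,  2,3,6 , 7, 7,7,  8, 9, 9 ]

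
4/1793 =4/1793 = 0.00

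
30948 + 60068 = 91016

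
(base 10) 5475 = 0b1010101100011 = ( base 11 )4128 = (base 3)21111210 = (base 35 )4gf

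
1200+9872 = 11072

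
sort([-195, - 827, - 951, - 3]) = [ - 951,-827 ,-195, - 3 ] 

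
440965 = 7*62995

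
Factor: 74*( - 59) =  - 2^1*37^1*59^1 = -  4366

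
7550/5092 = 3775/2546 = 1.48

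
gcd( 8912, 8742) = 2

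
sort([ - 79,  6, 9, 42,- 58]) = [ - 79, - 58, 6, 9,42 ] 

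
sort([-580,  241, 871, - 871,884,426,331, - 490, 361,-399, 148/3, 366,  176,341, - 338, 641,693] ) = [ - 871 ,-580, - 490, - 399, - 338, 148/3 , 176 , 241,331,341,361, 366, 426, 641,  693,871, 884 ] 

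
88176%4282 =2536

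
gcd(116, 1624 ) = 116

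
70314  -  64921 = 5393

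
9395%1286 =393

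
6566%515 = 386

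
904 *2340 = 2115360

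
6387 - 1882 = 4505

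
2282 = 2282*1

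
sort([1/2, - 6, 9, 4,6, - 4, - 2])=[ - 6, - 4, - 2 , 1/2,4 , 6,9 ] 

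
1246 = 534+712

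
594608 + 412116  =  1006724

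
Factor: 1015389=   3^3*37607^1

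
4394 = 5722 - 1328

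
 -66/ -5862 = 11/977 = 0.01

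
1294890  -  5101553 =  - 3806663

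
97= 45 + 52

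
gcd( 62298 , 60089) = 1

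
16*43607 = 697712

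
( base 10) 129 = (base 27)4l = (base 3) 11210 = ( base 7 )243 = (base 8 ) 201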